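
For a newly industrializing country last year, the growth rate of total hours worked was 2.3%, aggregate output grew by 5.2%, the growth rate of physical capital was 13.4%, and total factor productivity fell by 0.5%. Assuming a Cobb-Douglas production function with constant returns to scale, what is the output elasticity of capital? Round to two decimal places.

The output elasticity of capital is 0.31.

gY = gA + α·gK + (1−α)·gL, so gY − gA − gL = α(gK − gL).
5.2 + 0.5 − 2.3 = α × (13.4 − 2.3).
3.4 = 11.1 α, so α = 0.3063.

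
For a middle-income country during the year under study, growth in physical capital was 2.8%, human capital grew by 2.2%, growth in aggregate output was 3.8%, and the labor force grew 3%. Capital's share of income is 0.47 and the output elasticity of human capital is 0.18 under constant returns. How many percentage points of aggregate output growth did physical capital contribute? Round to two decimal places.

1.32

Contribution = share × growth = 0.47 × 2.8 = 1.316 pp.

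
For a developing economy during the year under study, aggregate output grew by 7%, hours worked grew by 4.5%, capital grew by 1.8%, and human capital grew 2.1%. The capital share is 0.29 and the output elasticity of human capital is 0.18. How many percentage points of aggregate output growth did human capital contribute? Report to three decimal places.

0.378 pp

Contribution = share × growth = 0.18 × 2.1 = 0.378 pp.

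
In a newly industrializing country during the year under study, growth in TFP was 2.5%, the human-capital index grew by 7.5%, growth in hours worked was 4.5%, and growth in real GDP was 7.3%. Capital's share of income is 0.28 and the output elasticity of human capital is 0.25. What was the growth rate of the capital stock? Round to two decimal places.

Labor's share = 1 − 0.28 − 0.25 = 0.47.
gY = gA + 0.25×7.5 + 0.47×4.5 + 0.28×g.
0.28×g = 7.3 − 2.5 − 3.99 = 0.81.
g = 0.81 / 0.28 = 2.8929%.

The capital stock grew 2.89%.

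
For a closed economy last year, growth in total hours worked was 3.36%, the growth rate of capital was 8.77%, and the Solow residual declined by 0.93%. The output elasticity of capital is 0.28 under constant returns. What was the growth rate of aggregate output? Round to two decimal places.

3.94%

Labor's share = 1 − 0.28 = 0.72.
Capital: 0.28 × 8.77 = 2.4556 pp.
Total hours worked: 0.72 × 3.36 = 2.4192 pp.
Output growth = -0.93 + 4.8748 = 3.9448%.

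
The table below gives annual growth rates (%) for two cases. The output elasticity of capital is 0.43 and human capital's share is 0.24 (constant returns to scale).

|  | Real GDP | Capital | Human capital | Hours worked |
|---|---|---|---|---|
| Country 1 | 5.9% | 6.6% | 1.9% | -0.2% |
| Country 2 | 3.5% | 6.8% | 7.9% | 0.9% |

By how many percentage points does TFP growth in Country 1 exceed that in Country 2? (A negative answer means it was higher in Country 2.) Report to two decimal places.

4.29 percentage points

Labor's share = 1 − 0.43 − 0.24 = 0.33.
Country 1: TFP = 5.9 − 2.838 − 0.456 + 0.066 = 2.672%.
Country 2: TFP = 3.5 − 2.924 − 1.896 − 0.297 = -1.617%.
Difference = 2.672 − (-1.617) = 4.289 pp.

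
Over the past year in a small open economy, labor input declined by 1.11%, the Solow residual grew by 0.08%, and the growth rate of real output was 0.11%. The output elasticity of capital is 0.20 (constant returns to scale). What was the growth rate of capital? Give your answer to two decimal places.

4.59%

Labor's share = 1 − 0.2 = 0.8.
gY = gA + 0.8×(-1.11) + 0.2×g.
0.2×g = 0.11 − 0.08 + 0.888 = 0.918.
g = 0.918 / 0.2 = 4.59%.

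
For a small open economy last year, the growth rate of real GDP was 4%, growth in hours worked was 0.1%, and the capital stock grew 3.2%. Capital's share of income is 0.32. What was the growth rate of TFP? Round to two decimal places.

Labor's share = 1 − 0.32 = 0.68.
The capital stock: 0.32 × 3.2 = 1.024 pp.
Hours worked: 0.68 × 0.1 = 0.068 pp.
TFP growth = 4 − 1.092 = 2.908%.

2.91%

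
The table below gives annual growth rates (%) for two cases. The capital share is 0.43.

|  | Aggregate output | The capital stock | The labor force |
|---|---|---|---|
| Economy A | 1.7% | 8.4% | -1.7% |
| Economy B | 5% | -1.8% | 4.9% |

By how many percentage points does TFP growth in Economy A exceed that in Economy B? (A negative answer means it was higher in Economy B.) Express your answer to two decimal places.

-3.92 percentage points

Labor's share = 1 − 0.43 = 0.57.
Economy A: TFP = 1.7 − 3.612 + 0.969 = -0.943%.
Economy B: TFP = 5 + 0.774 − 2.793 = 2.981%.
Difference = -0.943 − (2.981) = -3.924 pp.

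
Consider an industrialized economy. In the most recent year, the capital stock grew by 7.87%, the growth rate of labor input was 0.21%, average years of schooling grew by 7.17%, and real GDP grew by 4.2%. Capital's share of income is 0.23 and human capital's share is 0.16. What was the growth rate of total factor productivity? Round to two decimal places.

1.11%

Labor's share = 1 − 0.23 − 0.16 = 0.61.
The capital stock: 0.23 × 7.87 = 1.8101 pp.
Average years of schooling: 0.16 × 7.17 = 1.1472 pp.
Labor input: 0.61 × 0.21 = 0.1281 pp.
TFP growth = 4.2 − 3.0854 = 1.1146%.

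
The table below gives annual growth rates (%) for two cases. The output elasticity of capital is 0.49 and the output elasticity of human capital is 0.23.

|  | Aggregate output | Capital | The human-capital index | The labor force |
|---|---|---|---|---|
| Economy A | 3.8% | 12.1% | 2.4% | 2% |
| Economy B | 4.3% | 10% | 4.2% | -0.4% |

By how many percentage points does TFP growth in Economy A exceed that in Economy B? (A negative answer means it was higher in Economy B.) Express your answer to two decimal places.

Labor's share = 1 − 0.49 − 0.23 = 0.28.
Economy A: TFP = 3.8 − 5.929 − 0.552 − 0.56 = -3.241%.
Economy B: TFP = 4.3 − 4.9 − 0.966 + 0.112 = -1.454%.
Difference = -3.241 − (-1.454) = -1.787 pp.

-1.79 percentage points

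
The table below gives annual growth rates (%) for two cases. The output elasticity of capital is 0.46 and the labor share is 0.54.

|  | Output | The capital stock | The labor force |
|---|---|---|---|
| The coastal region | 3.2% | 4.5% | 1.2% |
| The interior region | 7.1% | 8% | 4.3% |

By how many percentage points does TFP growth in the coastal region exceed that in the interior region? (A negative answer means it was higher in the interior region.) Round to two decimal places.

Labor's share = 1 − 0.46 = 0.54.
The coastal region: TFP = 3.2 − 2.07 − 0.648 = 0.482%.
The interior region: TFP = 7.1 − 3.68 − 2.322 = 1.098%.
Difference = 0.482 − (1.098) = -0.616 pp.

-0.62 percentage points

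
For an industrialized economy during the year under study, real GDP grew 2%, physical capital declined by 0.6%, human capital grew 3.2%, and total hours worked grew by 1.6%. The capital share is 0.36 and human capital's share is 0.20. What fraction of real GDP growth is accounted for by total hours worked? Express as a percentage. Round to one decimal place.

Labor's share = 1 − 0.36 − 0.2 = 0.44.
Total hours worked contributed 0.44 × 1.6 = 0.704 pp.
Share of growth = 0.704 / 2 × 100 = 35.2%.

Total hours worked accounted for 35.2% of growth.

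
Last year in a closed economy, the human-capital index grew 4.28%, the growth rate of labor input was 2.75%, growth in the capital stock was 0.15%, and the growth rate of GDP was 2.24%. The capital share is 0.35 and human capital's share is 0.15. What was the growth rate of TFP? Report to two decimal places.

0.17%

Labor's share = 1 − 0.35 − 0.15 = 0.5.
The capital stock: 0.35 × 0.15 = 0.0525 pp.
The human-capital index: 0.15 × 4.28 = 0.642 pp.
Labor input: 0.5 × 2.75 = 1.375 pp.
TFP growth = 2.24 − 2.0695 = 0.1705%.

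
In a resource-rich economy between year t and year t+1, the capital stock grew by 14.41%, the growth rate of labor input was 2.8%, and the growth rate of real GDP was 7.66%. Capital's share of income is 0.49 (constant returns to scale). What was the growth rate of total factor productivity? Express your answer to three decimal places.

-0.829%

Labor's share = 1 − 0.49 = 0.51.
The capital stock: 0.49 × 14.41 = 7.0609 pp.
Labor input: 0.51 × 2.8 = 1.428 pp.
TFP growth = 7.66 − 8.4889 = -0.8289%.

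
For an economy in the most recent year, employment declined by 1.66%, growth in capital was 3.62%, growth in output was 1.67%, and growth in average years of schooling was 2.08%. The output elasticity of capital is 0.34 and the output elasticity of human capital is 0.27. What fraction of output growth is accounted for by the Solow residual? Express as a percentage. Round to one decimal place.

31.4%

Labor's share = 1 − 0.34 − 0.27 = 0.39.
Capital: 0.34 × 3.62 = 1.2308 pp.
Average years of schooling: 0.27 × 2.08 = 0.5616 pp.
Employment: 0.39 × (-1.66) = -0.6474 pp.
TFP growth = 1.67 − 1.145 = 0.525%.
TFP share of growth = 0.525 / 1.67 × 100 = 31.437%.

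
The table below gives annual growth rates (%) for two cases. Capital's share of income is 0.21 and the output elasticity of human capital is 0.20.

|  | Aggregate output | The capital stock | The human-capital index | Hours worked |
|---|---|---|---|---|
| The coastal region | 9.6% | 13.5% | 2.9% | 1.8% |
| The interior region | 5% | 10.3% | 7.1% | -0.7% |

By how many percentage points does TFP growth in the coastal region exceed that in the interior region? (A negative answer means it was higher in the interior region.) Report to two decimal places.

3.29 percentage points

Labor's share = 1 − 0.21 − 0.2 = 0.59.
The coastal region: TFP = 9.6 − 2.835 − 0.58 − 1.062 = 5.123%.
The interior region: TFP = 5 − 2.163 − 1.42 + 0.413 = 1.83%.
Difference = 5.123 − (1.83) = 3.293 pp.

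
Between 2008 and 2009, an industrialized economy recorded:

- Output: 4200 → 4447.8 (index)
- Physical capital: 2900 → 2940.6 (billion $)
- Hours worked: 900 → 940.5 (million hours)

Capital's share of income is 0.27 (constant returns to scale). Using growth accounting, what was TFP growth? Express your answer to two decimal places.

2.24%

Output growth = (4447.8 − 4200) / 4200 = 5.9%.
Physical capital growth = (2940.6 − 2900) / 2900 = 1.4%.
Hours worked growth = (940.5 − 900) / 900 = 4.5%.
Labor's share = 1 − 0.27 = 0.73.
Physical capital: 0.27 × 1.4 = 0.378 pp.
Hours worked: 0.73 × 4.5 = 3.285 pp.
TFP growth = 5.9 − 3.663 = 2.237%.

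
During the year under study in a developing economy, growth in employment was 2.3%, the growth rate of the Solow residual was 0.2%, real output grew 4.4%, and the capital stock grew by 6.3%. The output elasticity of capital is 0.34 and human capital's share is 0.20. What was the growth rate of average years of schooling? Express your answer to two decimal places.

Average years of schooling grew 5.00%.

Labor's share = 1 − 0.34 − 0.2 = 0.46.
gY = gA + 0.34×6.3 + 0.46×2.3 + 0.2×g.
0.2×g = 4.4 − 0.2 − 3.2 = 1.
g = 1 / 0.2 = 5%.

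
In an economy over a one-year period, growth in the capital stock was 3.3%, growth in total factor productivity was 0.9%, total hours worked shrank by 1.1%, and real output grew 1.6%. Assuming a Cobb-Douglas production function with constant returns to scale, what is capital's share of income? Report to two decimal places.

Capital's share of income is 0.41.

gY = gA + α·gK + (1−α)·gL, so gY − gA − gL = α(gK − gL).
1.6 − 0.9 + 1.1 = α × (3.3 − (-1.1)).
1.8 = 4.4 α, so α = 0.4091.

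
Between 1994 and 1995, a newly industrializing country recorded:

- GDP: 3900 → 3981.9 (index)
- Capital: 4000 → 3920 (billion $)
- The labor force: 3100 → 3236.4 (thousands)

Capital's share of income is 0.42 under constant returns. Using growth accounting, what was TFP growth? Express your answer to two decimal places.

GDP growth = (3981.9 − 3900) / 3900 = 2.1%.
Capital growth = (3920 − 4000) / 4000 = -2%.
The labor force growth = (3236.4 − 3100) / 3100 = 4.4%.
Labor's share = 1 − 0.42 = 0.58.
Capital: 0.42 × (-2) = -0.84 pp.
The labor force: 0.58 × 4.4 = 2.552 pp.
TFP growth = 2.1 − 1.712 = 0.388%.

0.39%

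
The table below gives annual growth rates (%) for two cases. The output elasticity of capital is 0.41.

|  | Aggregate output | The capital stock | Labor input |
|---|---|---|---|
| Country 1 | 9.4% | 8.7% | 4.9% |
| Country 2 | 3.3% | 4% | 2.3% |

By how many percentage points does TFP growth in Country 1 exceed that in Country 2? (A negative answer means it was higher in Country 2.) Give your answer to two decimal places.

2.64 percentage points

Labor's share = 1 − 0.41 = 0.59.
Country 1: TFP = 9.4 − 3.567 − 2.891 = 2.942%.
Country 2: TFP = 3.3 − 1.64 − 1.357 = 0.303%.
Difference = 2.942 − (0.303) = 2.639 pp.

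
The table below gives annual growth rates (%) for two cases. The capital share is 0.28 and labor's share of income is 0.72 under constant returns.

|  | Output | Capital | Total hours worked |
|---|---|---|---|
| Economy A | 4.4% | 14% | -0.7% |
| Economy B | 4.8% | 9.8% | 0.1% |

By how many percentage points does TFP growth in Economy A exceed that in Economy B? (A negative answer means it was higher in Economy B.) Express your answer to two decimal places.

Labor's share = 1 − 0.28 = 0.72.
Economy A: TFP = 4.4 − 3.92 + 0.504 = 0.984%.
Economy B: TFP = 4.8 − 2.744 − 0.072 = 1.984%.
Difference = 0.984 − (1.984) = -1 pp.

-1.00 percentage points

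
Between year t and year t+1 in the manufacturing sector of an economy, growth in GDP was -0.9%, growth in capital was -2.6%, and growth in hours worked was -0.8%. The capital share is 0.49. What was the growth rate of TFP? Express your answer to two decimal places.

Labor's share = 1 − 0.49 = 0.51.
Capital: 0.49 × (-2.6) = -1.274 pp.
Hours worked: 0.51 × (-0.8) = -0.408 pp.
TFP growth = -0.9 + 1.682 = 0.782%.

0.78%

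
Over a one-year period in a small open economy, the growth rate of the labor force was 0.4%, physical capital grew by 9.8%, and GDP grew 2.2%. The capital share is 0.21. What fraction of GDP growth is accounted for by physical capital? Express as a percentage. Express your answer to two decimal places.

Physical capital accounted for 93.55% of growth.

Physical capital contributed 0.21 × 9.8 = 2.058 pp.
Share of growth = 2.058 / 2.2 × 100 = 93.5455%.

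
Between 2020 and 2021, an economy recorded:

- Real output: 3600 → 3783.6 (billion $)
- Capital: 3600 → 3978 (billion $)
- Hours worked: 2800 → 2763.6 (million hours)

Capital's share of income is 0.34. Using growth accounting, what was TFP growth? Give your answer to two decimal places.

TFP growth was 2.39%.

Real output growth = (3783.6 − 3600) / 3600 = 5.1%.
Capital growth = (3978 − 3600) / 3600 = 10.5%.
Hours worked growth = (2763.6 − 2800) / 2800 = -1.3%.
Labor's share = 1 − 0.34 = 0.66.
Capital: 0.34 × 10.5 = 3.57 pp.
Hours worked: 0.66 × (-1.3) = -0.858 pp.
TFP growth = 5.1 − 2.712 = 2.388%.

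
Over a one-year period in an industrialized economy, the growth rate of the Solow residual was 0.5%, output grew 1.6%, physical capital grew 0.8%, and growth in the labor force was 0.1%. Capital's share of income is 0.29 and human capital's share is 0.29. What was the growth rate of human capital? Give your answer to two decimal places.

Labor's share = 1 − 0.29 − 0.29 = 0.42.
gY = gA + 0.29×0.8 + 0.42×0.1 + 0.29×g.
0.29×g = 1.6 − 0.5 − 0.274 = 0.826.
g = 0.826 / 0.29 = 2.8483%.

Human capital grew 2.85%.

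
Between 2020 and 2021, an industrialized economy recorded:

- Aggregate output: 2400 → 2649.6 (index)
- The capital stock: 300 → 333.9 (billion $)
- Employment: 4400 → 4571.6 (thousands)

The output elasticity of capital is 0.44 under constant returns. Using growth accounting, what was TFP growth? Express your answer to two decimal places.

TFP grew 3.24%.

Aggregate output growth = (2649.6 − 2400) / 2400 = 10.4%.
The capital stock growth = (333.9 − 300) / 300 = 11.3%.
Employment growth = (4571.6 − 4400) / 4400 = 3.9%.
Labor's share = 1 − 0.44 = 0.56.
The capital stock: 0.44 × 11.3 = 4.972 pp.
Employment: 0.56 × 3.9 = 2.184 pp.
TFP growth = 10.4 − 7.156 = 3.244%.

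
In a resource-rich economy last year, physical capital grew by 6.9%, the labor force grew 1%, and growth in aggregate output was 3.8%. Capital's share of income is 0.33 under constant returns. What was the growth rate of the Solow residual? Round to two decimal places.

The Solow residual grew 0.85%.

Labor's share = 1 − 0.33 = 0.67.
Physical capital: 0.33 × 6.9 = 2.277 pp.
The labor force: 0.67 × 1 = 0.67 pp.
TFP growth = 3.8 − 2.947 = 0.853%.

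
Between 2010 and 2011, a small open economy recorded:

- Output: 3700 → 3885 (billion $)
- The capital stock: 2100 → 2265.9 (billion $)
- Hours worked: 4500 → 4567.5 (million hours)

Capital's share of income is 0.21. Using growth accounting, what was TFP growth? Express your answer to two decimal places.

Output growth = (3885 − 3700) / 3700 = 5%.
The capital stock growth = (2265.9 − 2100) / 2100 = 7.9%.
Hours worked growth = (4567.5 − 4500) / 4500 = 1.5%.
Labor's share = 1 − 0.21 = 0.79.
The capital stock: 0.21 × 7.9 = 1.659 pp.
Hours worked: 0.79 × 1.5 = 1.185 pp.
TFP growth = 5 − 2.844 = 2.156%.

2.16%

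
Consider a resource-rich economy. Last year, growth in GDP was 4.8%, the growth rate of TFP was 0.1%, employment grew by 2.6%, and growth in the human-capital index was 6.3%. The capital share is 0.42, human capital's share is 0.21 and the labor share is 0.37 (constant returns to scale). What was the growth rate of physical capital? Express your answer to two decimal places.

Labor's share = 1 − 0.42 − 0.21 = 0.37.
gY = gA + 0.21×6.3 + 0.37×2.6 + 0.42×g.
0.42×g = 4.8 − 0.1 − 2.285 = 2.415.
g = 2.415 / 0.42 = 5.75%.

5.75%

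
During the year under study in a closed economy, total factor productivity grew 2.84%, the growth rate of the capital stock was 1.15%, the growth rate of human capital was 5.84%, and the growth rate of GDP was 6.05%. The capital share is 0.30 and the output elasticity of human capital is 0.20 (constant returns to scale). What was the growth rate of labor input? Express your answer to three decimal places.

Labor's share = 1 − 0.3 − 0.2 = 0.5.
gY = gA + 0.3×1.15 + 0.2×5.84 + 0.5×g.
0.5×g = 6.05 − 2.84 − 1.513 = 1.697.
g = 1.697 / 0.5 = 3.394%.

3.394%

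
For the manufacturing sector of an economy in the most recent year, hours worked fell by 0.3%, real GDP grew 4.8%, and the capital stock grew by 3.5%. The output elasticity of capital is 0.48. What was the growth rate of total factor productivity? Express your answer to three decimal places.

Labor's share = 1 − 0.48 = 0.52.
The capital stock: 0.48 × 3.5 = 1.68 pp.
Hours worked: 0.52 × (-0.3) = -0.156 pp.
TFP growth = 4.8 − 1.524 = 3.276%.

3.276%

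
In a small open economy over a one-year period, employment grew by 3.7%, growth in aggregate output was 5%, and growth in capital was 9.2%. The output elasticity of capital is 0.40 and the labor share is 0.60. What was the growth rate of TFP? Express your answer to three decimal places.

Labor's share = 1 − 0.4 = 0.6.
Capital: 0.4 × 9.2 = 3.68 pp.
Employment: 0.6 × 3.7 = 2.22 pp.
TFP growth = 5 − 5.9 = -0.9%.

-0.900%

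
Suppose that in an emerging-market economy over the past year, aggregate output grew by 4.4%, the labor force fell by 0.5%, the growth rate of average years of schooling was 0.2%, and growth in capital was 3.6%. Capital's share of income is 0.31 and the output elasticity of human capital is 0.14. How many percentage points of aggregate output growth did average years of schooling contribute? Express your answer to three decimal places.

Contribution = share × growth = 0.14 × 0.2 = 0.028 pp.

0.028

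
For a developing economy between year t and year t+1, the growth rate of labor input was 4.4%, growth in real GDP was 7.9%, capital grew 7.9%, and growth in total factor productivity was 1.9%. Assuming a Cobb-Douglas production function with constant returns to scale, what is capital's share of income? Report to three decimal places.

gY = gA + α·gK + (1−α)·gL, so gY − gA − gL = α(gK − gL).
7.9 − 1.9 − 4.4 = α × (7.9 − 4.4).
1.6 = 3.5 α, so α = 0.45714.

Capital's share of income is 0.457.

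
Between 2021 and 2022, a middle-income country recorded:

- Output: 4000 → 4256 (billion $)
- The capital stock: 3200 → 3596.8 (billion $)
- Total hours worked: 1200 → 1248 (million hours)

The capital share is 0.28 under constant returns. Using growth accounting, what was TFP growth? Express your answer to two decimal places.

Output growth = (4256 − 4000) / 4000 = 6.4%.
The capital stock growth = (3596.8 − 3200) / 3200 = 12.4%.
Total hours worked growth = (1248 − 1200) / 1200 = 4%.
Labor's share = 1 − 0.28 = 0.72.
The capital stock: 0.28 × 12.4 = 3.472 pp.
Total hours worked: 0.72 × 4 = 2.88 pp.
TFP growth = 6.4 − 6.352 = 0.048%.

TFP growth was 0.05%.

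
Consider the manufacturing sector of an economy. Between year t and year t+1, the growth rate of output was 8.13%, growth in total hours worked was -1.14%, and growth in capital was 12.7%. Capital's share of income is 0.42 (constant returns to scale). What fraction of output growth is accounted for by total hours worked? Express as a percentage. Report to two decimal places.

-8.13%

Labor's share = 1 − 0.42 = 0.58.
Total hours worked contributed 0.58 × (-1.14) = -0.6612 pp.
Share of growth = -0.6612 / 8.13 × 100 = -8.1328%.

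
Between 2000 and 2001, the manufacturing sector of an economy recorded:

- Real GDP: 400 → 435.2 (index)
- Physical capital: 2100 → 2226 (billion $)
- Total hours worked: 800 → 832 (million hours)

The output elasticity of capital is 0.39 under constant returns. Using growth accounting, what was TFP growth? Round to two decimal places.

4.02%

Real GDP growth = (435.2 − 400) / 400 = 8.8%.
Physical capital growth = (2226 − 2100) / 2100 = 6%.
Total hours worked growth = (832 − 800) / 800 = 4%.
Labor's share = 1 − 0.39 = 0.61.
Physical capital: 0.39 × 6 = 2.34 pp.
Total hours worked: 0.61 × 4 = 2.44 pp.
TFP growth = 8.8 − 4.78 = 4.02%.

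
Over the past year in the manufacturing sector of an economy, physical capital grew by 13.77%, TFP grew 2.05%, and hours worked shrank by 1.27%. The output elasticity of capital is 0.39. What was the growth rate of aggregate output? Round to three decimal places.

Aggregate output grew 6.646%.

Labor's share = 1 − 0.39 = 0.61.
Physical capital: 0.39 × 13.77 = 5.3703 pp.
Hours worked: 0.61 × (-1.27) = -0.7747 pp.
Output growth = 2.05 + 4.5956 = 6.6456%.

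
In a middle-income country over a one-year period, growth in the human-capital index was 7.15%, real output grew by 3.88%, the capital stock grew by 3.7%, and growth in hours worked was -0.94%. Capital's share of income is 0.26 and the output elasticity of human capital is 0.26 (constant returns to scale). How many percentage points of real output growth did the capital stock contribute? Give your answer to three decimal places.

0.962 percentage points

Contribution = share × growth = 0.26 × 3.7 = 0.962 pp.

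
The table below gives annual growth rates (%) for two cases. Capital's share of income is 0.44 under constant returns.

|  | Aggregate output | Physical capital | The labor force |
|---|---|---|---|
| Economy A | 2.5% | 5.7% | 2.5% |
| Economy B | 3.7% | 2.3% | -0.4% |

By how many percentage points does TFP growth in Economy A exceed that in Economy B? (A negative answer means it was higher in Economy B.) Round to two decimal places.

-4.32 percentage points

Labor's share = 1 − 0.44 = 0.56.
Economy A: TFP = 2.5 − 2.508 − 1.4 = -1.408%.
Economy B: TFP = 3.7 − 1.012 + 0.224 = 2.912%.
Difference = -1.408 − (2.912) = -4.32 pp.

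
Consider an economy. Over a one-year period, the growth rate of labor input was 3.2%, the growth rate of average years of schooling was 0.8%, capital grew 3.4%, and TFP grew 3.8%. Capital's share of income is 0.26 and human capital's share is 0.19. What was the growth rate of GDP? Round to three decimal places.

GDP grew 6.596%.

Labor's share = 1 − 0.26 − 0.19 = 0.55.
Capital: 0.26 × 3.4 = 0.884 pp.
Average years of schooling: 0.19 × 0.8 = 0.152 pp.
Labor input: 0.55 × 3.2 = 1.76 pp.
Output growth = 3.8 + 2.796 = 6.596%.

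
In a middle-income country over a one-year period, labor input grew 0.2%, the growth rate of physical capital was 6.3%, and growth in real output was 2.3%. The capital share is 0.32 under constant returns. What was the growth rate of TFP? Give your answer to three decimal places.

TFP grew 0.148%.

Labor's share = 1 − 0.32 = 0.68.
Physical capital: 0.32 × 6.3 = 2.016 pp.
Labor input: 0.68 × 0.2 = 0.136 pp.
TFP growth = 2.3 − 2.152 = 0.148%.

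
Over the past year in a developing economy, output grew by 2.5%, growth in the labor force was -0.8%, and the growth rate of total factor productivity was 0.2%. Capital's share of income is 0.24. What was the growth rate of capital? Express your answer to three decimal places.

Labor's share = 1 − 0.24 = 0.76.
gY = gA + 0.76×(-0.8) + 0.24×g.
0.24×g = 2.5 − 0.2 + 0.608 = 2.908.
g = 2.908 / 0.24 = 12.11667%.

12.117%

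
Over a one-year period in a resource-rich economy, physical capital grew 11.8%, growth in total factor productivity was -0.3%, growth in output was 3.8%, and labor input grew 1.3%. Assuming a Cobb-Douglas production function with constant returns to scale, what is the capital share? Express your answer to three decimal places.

gY = gA + α·gK + (1−α)·gL, so gY − gA − gL = α(gK − gL).
3.8 + 0.3 − 1.3 = α × (11.8 − 1.3).
2.8 = 10.5 α, so α = 0.26667.

α = 0.267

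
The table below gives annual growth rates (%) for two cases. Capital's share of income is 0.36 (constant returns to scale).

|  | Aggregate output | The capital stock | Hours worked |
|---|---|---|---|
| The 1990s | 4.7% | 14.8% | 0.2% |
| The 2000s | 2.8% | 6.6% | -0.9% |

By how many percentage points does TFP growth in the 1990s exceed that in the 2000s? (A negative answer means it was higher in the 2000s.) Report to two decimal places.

-1.76 percentage points

Labor's share = 1 − 0.36 = 0.64.
The 1990s: TFP = 4.7 − 5.328 − 0.128 = -0.756%.
The 2000s: TFP = 2.8 − 2.376 + 0.576 = 1%.
Difference = -0.756 − (1) = -1.756 pp.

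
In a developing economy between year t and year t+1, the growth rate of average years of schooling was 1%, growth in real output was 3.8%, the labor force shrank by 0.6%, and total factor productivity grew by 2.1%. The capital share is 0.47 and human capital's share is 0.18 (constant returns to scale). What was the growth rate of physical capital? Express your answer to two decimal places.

3.68%

Labor's share = 1 − 0.47 − 0.18 = 0.35.
gY = gA + 0.18×1 + 0.35×(-0.6) + 0.47×g.
0.47×g = 3.8 − 2.1 + 0.03 = 1.73.
g = 1.73 / 0.47 = 3.6809%.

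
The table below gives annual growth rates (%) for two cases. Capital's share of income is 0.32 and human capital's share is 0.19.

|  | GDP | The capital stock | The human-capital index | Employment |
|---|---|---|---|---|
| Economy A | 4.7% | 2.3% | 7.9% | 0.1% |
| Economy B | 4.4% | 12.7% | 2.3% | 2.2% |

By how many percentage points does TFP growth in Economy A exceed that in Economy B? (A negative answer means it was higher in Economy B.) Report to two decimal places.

3.59 percentage points

Labor's share = 1 − 0.32 − 0.19 = 0.49.
Economy A: TFP = 4.7 − 0.736 − 1.501 − 0.049 = 2.414%.
Economy B: TFP = 4.4 − 4.064 − 0.437 − 1.078 = -1.179%.
Difference = 2.414 − (-1.179) = 3.593 pp.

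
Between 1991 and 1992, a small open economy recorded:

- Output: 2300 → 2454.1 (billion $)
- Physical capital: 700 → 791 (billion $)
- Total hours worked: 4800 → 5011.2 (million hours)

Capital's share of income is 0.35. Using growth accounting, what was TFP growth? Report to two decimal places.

Output growth = (2454.1 − 2300) / 2300 = 6.7%.
Physical capital growth = (791 − 700) / 700 = 13%.
Total hours worked growth = (5011.2 − 4800) / 4800 = 4.4%.
Labor's share = 1 − 0.35 = 0.65.
Physical capital: 0.35 × 13 = 4.55 pp.
Total hours worked: 0.65 × 4.4 = 2.86 pp.
TFP growth = 6.7 − 7.41 = -0.71%.

-0.71%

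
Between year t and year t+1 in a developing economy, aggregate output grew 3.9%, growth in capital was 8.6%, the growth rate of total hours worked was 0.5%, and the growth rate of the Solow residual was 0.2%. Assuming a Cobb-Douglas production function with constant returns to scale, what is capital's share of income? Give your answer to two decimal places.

gY = gA + α·gK + (1−α)·gL, so gY − gA − gL = α(gK − gL).
3.9 − 0.2 − 0.5 = α × (8.6 − 0.5).
3.2 = 8.1 α, so α = 0.3951.

α = 0.40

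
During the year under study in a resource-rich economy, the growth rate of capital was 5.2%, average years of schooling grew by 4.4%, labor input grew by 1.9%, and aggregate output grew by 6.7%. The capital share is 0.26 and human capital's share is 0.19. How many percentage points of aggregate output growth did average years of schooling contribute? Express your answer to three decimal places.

Contribution = share × growth = 0.19 × 4.4 = 0.836 pp.

0.836 pp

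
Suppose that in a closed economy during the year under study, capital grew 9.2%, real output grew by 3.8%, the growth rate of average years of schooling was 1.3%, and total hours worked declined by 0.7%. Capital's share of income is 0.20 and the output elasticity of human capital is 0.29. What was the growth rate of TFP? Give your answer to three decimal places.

Labor's share = 1 − 0.2 − 0.29 = 0.51.
Capital: 0.2 × 9.2 = 1.84 pp.
Average years of schooling: 0.29 × 1.3 = 0.377 pp.
Total hours worked: 0.51 × (-0.7) = -0.357 pp.
TFP growth = 3.8 − 1.86 = 1.94%.

TFP growth was 1.940%.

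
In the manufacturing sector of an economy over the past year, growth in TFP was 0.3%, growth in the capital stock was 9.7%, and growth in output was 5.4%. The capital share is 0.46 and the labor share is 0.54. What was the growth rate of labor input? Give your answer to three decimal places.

1.181%

Labor's share = 1 − 0.46 = 0.54.
gY = gA + 0.46×9.7 + 0.54×g.
0.54×g = 5.4 − 0.3 − 4.462 = 0.638.
g = 0.638 / 0.54 = 1.18148%.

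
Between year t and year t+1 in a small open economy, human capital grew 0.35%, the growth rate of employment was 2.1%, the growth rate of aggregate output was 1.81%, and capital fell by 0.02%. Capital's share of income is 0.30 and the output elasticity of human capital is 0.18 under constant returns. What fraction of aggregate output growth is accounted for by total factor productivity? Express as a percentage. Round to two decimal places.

Total factor productivity accounted for 36.52% of growth.

Labor's share = 1 − 0.3 − 0.18 = 0.52.
Capital: 0.3 × (-0.02) = -0.006 pp.
Human capital: 0.18 × 0.35 = 0.063 pp.
Employment: 0.52 × 2.1 = 1.092 pp.
TFP growth = 1.81 − 1.149 = 0.661%.
TFP share of growth = 0.661 / 1.81 × 100 = 36.5193%.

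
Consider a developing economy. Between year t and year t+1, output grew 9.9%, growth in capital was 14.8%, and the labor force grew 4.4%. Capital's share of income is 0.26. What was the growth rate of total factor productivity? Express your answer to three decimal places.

2.796%

Labor's share = 1 − 0.26 = 0.74.
Capital: 0.26 × 14.8 = 3.848 pp.
The labor force: 0.74 × 4.4 = 3.256 pp.
TFP growth = 9.9 − 7.104 = 2.796%.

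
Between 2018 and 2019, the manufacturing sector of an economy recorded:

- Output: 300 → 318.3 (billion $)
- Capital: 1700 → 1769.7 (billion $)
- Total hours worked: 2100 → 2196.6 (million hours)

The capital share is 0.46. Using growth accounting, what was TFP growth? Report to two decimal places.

Output growth = (318.3 − 300) / 300 = 6.1%.
Capital growth = (1769.7 − 1700) / 1700 = 4.1%.
Total hours worked growth = (2196.6 − 2100) / 2100 = 4.6%.
Labor's share = 1 − 0.46 = 0.54.
Capital: 0.46 × 4.1 = 1.886 pp.
Total hours worked: 0.54 × 4.6 = 2.484 pp.
TFP growth = 6.1 − 4.37 = 1.73%.

TFP grew 1.73%.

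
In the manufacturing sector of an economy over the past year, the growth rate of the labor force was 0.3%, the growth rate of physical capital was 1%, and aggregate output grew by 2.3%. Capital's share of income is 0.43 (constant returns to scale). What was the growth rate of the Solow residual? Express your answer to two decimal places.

Labor's share = 1 − 0.43 = 0.57.
Physical capital: 0.43 × 1 = 0.43 pp.
The labor force: 0.57 × 0.3 = 0.171 pp.
TFP growth = 2.3 − 0.601 = 1.699%.

1.70%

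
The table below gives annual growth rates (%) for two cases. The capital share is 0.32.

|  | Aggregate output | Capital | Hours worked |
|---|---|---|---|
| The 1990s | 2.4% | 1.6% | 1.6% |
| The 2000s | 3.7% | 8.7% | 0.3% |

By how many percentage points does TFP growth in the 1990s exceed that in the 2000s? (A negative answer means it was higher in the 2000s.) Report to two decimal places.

0.09 percentage points

Labor's share = 1 − 0.32 = 0.68.
The 1990s: TFP = 2.4 − 0.512 − 1.088 = 0.8%.
The 2000s: TFP = 3.7 − 2.784 − 0.204 = 0.712%.
Difference = 0.8 − (0.712) = 0.088 pp.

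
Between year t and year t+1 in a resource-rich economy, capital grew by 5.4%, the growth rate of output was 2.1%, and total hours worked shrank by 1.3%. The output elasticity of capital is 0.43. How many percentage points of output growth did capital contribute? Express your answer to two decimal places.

Contribution = share × growth = 0.43 × 5.4 = 2.322 pp.

2.32 percentage points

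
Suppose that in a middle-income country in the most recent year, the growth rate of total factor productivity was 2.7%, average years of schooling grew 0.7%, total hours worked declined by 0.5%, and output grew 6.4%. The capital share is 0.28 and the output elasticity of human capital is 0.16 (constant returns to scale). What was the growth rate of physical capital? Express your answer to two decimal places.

Labor's share = 1 − 0.28 − 0.16 = 0.56.
gY = gA + 0.16×0.7 + 0.56×(-0.5) + 0.28×g.
0.28×g = 6.4 − 2.7 + 0.168 = 3.868.
g = 3.868 / 0.28 = 13.8143%.

Physical capital growth was 13.81%.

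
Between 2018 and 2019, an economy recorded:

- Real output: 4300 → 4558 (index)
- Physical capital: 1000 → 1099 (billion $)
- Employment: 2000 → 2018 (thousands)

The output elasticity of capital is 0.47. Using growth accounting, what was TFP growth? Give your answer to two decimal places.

0.87%

Real output growth = (4558 − 4300) / 4300 = 6%.
Physical capital growth = (1099 − 1000) / 1000 = 9.9%.
Employment growth = (2018 − 2000) / 2000 = 0.9%.
Labor's share = 1 − 0.47 = 0.53.
Physical capital: 0.47 × 9.9 = 4.653 pp.
Employment: 0.53 × 0.9 = 0.477 pp.
TFP growth = 6 − 5.13 = 0.87%.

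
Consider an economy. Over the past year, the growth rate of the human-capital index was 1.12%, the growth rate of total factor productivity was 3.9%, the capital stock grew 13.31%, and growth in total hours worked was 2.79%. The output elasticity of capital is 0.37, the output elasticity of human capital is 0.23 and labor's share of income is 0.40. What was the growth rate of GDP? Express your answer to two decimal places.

Labor's share = 1 − 0.37 − 0.23 = 0.4.
The capital stock: 0.37 × 13.31 = 4.9247 pp.
The human-capital index: 0.23 × 1.12 = 0.2576 pp.
Total hours worked: 0.4 × 2.79 = 1.116 pp.
Output growth = 3.9 + 6.2983 = 10.1983%.

10.20%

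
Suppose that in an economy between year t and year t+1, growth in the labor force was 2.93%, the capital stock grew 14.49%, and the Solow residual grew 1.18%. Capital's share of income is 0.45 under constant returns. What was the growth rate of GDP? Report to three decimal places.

Labor's share = 1 − 0.45 = 0.55.
The capital stock: 0.45 × 14.49 = 6.5205 pp.
The labor force: 0.55 × 2.93 = 1.6115 pp.
Output growth = 1.18 + 8.132 = 9.312%.

9.312%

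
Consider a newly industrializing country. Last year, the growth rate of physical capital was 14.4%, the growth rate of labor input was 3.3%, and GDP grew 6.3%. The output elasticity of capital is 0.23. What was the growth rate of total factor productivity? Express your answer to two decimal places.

Labor's share = 1 − 0.23 = 0.77.
Physical capital: 0.23 × 14.4 = 3.312 pp.
Labor input: 0.77 × 3.3 = 2.541 pp.
TFP growth = 6.3 − 5.853 = 0.447%.

0.45%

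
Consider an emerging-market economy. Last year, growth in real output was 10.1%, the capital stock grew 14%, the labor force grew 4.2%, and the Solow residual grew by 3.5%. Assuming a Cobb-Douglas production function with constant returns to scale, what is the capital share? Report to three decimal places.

gY = gA + α·gK + (1−α)·gL, so gY − gA − gL = α(gK − gL).
10.1 − 3.5 − 4.2 = α × (14 − 4.2).
2.4 = 9.8 α, so α = 0.2449.

α = 0.245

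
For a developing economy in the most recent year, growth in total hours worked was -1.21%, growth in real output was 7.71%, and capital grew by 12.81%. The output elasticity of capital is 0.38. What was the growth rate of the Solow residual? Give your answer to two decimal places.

3.59%

Labor's share = 1 − 0.38 = 0.62.
Capital: 0.38 × 12.81 = 4.8678 pp.
Total hours worked: 0.62 × (-1.21) = -0.7502 pp.
TFP growth = 7.71 − 4.1176 = 3.5924%.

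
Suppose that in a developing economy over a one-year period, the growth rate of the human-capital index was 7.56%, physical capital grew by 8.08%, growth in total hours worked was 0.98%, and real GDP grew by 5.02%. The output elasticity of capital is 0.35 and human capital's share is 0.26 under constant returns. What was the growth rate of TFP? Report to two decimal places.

-0.16%

Labor's share = 1 − 0.35 − 0.26 = 0.39.
Physical capital: 0.35 × 8.08 = 2.828 pp.
The human-capital index: 0.26 × 7.56 = 1.9656 pp.
Total hours worked: 0.39 × 0.98 = 0.3822 pp.
TFP growth = 5.02 − 5.1758 = -0.1558%.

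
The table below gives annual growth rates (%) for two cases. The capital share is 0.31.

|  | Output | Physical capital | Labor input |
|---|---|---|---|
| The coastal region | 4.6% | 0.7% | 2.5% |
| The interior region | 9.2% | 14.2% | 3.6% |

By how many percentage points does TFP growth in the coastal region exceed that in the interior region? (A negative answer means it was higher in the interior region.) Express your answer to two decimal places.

0.34 percentage points

Labor's share = 1 − 0.31 = 0.69.
The coastal region: TFP = 4.6 − 0.217 − 1.725 = 2.658%.
The interior region: TFP = 9.2 − 4.402 − 2.484 = 2.314%.
Difference = 2.658 − (2.314) = 0.344 pp.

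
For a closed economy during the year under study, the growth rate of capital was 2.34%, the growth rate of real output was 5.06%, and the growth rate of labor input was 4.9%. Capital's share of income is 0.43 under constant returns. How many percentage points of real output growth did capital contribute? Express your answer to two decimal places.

1.01

Contribution = share × growth = 0.43 × 2.34 = 1.0062 pp.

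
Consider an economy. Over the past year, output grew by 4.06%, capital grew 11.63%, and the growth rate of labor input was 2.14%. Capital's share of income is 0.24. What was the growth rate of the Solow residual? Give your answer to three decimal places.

-0.358%

Labor's share = 1 − 0.24 = 0.76.
Capital: 0.24 × 11.63 = 2.7912 pp.
Labor input: 0.76 × 2.14 = 1.6264 pp.
TFP growth = 4.06 − 4.4176 = -0.3576%.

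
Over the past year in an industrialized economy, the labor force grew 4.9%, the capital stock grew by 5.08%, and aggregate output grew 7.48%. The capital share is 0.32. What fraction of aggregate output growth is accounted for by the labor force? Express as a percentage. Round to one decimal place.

The labor force accounted for 44.5% of growth.

Labor's share = 1 − 0.32 = 0.68.
The labor force contributed 0.68 × 4.9 = 3.332 pp.
Share of growth = 3.332 / 7.48 × 100 = 44.545%.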